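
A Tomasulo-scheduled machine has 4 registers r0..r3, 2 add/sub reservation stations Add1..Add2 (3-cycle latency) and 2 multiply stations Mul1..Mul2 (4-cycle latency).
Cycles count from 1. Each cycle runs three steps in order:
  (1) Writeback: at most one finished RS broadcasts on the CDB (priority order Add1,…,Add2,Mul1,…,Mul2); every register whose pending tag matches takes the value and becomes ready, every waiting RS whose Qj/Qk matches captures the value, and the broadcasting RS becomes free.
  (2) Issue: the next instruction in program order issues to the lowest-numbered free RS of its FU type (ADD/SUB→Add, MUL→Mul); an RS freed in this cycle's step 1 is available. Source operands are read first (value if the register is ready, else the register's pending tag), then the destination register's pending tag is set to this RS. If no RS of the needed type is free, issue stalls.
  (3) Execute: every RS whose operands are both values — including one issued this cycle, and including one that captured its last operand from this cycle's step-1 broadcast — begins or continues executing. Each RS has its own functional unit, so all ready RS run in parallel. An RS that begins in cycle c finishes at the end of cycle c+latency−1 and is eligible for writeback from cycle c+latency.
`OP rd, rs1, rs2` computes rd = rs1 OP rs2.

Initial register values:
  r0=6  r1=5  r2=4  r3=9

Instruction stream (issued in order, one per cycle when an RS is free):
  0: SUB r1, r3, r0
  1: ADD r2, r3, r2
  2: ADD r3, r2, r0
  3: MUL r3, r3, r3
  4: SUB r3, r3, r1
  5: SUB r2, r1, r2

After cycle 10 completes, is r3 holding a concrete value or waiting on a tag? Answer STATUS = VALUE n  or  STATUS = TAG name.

STATUS = TAG Add2

  c1: issue SUB r1<-Add1  regs: r0:6,r1:Add1,r2:4,r3:9
  c2: issue ADD r2<-Add2  regs: r0:6,r1:Add1,r2:Add2,r3:9
  c3: stall  regs: r0:6,r1:Add1,r2:Add2,r3:9
  c4: CDB Add1=3; issue ADD r3<-Add1  regs: r0:6,r1:3,r2:Add2,r3:Add1
  c5: CDB Add2=13; issue MUL r3<-Mul1  regs: r0:6,r1:3,r2:13,r3:Mul1
  c6: issue SUB r3<-Add2  regs: r0:6,r1:3,r2:13,r3:Add2
  c7: stall  regs: r0:6,r1:3,r2:13,r3:Add2
  c8: CDB Add1=19; issue SUB r2<-Add1  regs: r0:6,r1:3,r2:Add1,r3:Add2
  c9: -  regs: r0:6,r1:3,r2:Add1,r3:Add2
  c10: -  regs: r0:6,r1:3,r2:Add1,r3:Add2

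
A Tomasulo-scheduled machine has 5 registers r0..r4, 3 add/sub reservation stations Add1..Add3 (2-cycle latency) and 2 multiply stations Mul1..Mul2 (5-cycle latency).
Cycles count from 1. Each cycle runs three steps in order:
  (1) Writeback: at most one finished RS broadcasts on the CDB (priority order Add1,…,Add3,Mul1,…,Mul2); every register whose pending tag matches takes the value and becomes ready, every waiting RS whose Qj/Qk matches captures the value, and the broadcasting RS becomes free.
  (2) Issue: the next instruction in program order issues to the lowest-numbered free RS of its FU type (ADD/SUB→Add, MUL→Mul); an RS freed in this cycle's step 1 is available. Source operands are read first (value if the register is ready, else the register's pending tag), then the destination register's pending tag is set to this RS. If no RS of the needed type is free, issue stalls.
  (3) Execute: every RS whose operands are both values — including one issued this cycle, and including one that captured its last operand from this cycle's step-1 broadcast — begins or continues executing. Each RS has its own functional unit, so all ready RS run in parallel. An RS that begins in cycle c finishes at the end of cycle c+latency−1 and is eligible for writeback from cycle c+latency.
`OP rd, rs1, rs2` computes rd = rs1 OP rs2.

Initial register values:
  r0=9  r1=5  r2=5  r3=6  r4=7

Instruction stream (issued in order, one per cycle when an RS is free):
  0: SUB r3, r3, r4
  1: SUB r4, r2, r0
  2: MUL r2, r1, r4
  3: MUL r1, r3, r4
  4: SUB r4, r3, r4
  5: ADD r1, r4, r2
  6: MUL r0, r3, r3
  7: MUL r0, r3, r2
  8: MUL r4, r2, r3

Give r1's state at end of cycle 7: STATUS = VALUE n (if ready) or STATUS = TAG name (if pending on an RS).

STATUS = TAG Add2

c1: issue SUB r3<-Add1 | r0:9,r1:5,r2:5,r3:Add1,r4:7
c2: issue SUB r4<-Add2 | r0:9,r1:5,r2:5,r3:Add1,r4:Add2
c3: CDB Add1=-1; issue MUL r2<-Mul1 | r0:9,r1:5,r2:Mul1,r3:-1,r4:Add2
c4: CDB Add2=-4; issue MUL r1<-Mul2 | r0:9,r1:Mul2,r2:Mul1,r3:-1,r4:-4
c5: issue SUB r4<-Add1 | r0:9,r1:Mul2,r2:Mul1,r3:-1,r4:Add1
c6: issue ADD r1<-Add2 | r0:9,r1:Add2,r2:Mul1,r3:-1,r4:Add1
c7: CDB Add1=3; stall | r0:9,r1:Add2,r2:Mul1,r3:-1,r4:3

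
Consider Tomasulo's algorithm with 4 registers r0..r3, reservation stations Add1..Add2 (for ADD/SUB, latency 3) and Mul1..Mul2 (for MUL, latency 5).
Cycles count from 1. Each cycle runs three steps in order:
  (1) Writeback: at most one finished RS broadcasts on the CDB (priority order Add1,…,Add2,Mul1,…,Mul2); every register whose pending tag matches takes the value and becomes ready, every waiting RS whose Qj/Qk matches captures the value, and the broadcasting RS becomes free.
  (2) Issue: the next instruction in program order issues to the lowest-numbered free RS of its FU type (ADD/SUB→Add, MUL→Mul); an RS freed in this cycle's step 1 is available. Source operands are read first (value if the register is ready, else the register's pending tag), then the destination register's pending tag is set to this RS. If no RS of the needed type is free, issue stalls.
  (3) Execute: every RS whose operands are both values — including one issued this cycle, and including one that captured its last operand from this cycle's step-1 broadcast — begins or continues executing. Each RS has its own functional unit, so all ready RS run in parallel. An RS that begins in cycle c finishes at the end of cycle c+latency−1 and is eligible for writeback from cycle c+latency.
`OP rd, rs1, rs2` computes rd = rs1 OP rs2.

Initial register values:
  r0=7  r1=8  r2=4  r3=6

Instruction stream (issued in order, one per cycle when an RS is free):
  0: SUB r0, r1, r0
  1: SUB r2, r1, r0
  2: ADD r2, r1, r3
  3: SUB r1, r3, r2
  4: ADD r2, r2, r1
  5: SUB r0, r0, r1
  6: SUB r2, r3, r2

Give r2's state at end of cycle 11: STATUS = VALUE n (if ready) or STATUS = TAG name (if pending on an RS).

c1: issue SUB r0<-Add1 | r0:Add1,r1:8,r2:4,r3:6
c2: issue SUB r2<-Add2 | r0:Add1,r1:8,r2:Add2,r3:6
c3: stall | r0:Add1,r1:8,r2:Add2,r3:6
c4: CDB Add1=1; issue ADD r2<-Add1 | r0:1,r1:8,r2:Add1,r3:6
c5: stall | r0:1,r1:8,r2:Add1,r3:6
c6: stall | r0:1,r1:8,r2:Add1,r3:6
c7: CDB Add1=14; issue SUB r1<-Add1 | r0:1,r1:Add1,r2:14,r3:6
c8: CDB Add2=7; issue ADD r2<-Add2 | r0:1,r1:Add1,r2:Add2,r3:6
c9: stall | r0:1,r1:Add1,r2:Add2,r3:6
c10: CDB Add1=-8; issue SUB r0<-Add1 | r0:Add1,r1:-8,r2:Add2,r3:6
c11: stall | r0:Add1,r1:-8,r2:Add2,r3:6

STATUS = TAG Add2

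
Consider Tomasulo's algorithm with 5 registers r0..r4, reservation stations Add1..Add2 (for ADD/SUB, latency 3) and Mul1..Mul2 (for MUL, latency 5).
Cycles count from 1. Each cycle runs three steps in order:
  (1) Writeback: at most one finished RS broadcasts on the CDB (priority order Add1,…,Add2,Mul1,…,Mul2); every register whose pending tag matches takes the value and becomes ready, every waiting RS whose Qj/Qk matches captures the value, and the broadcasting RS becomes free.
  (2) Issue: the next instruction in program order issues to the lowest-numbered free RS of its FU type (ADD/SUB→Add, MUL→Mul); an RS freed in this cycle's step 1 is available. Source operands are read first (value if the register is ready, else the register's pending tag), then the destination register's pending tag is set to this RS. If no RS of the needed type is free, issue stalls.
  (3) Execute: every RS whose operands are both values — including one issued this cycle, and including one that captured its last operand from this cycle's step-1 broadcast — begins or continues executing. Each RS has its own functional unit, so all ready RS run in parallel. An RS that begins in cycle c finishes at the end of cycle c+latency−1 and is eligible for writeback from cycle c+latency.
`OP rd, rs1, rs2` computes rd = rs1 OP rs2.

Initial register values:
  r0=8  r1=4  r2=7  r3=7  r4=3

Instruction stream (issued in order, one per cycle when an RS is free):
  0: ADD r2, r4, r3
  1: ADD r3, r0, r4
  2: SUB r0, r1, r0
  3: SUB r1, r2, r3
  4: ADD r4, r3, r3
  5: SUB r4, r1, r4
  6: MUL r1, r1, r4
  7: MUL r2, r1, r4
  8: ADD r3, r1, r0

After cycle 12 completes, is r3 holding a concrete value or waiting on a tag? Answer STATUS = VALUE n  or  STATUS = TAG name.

STATUS = TAG Add1

cycle 1: issue ADD r2<-Add1 // r0:8,r1:4,r2:Add1,r3:7,r4:3
cycle 2: issue ADD r3<-Add2 // r0:8,r1:4,r2:Add1,r3:Add2,r4:3
cycle 3: stall // r0:8,r1:4,r2:Add1,r3:Add2,r4:3
cycle 4: CDB Add1=10; issue SUB r0<-Add1 // r0:Add1,r1:4,r2:10,r3:Add2,r4:3
cycle 5: CDB Add2=11; issue SUB r1<-Add2 // r0:Add1,r1:Add2,r2:10,r3:11,r4:3
cycle 6: stall // r0:Add1,r1:Add2,r2:10,r3:11,r4:3
cycle 7: CDB Add1=-4; issue ADD r4<-Add1 // r0:-4,r1:Add2,r2:10,r3:11,r4:Add1
cycle 8: CDB Add2=-1; issue SUB r4<-Add2 // r0:-4,r1:-1,r2:10,r3:11,r4:Add2
cycle 9: issue MUL r1<-Mul1 // r0:-4,r1:Mul1,r2:10,r3:11,r4:Add2
cycle 10: CDB Add1=22; issue MUL r2<-Mul2 // r0:-4,r1:Mul1,r2:Mul2,r3:11,r4:Add2
cycle 11: issue ADD r3<-Add1 // r0:-4,r1:Mul1,r2:Mul2,r3:Add1,r4:Add2
cycle 12: - // r0:-4,r1:Mul1,r2:Mul2,r3:Add1,r4:Add2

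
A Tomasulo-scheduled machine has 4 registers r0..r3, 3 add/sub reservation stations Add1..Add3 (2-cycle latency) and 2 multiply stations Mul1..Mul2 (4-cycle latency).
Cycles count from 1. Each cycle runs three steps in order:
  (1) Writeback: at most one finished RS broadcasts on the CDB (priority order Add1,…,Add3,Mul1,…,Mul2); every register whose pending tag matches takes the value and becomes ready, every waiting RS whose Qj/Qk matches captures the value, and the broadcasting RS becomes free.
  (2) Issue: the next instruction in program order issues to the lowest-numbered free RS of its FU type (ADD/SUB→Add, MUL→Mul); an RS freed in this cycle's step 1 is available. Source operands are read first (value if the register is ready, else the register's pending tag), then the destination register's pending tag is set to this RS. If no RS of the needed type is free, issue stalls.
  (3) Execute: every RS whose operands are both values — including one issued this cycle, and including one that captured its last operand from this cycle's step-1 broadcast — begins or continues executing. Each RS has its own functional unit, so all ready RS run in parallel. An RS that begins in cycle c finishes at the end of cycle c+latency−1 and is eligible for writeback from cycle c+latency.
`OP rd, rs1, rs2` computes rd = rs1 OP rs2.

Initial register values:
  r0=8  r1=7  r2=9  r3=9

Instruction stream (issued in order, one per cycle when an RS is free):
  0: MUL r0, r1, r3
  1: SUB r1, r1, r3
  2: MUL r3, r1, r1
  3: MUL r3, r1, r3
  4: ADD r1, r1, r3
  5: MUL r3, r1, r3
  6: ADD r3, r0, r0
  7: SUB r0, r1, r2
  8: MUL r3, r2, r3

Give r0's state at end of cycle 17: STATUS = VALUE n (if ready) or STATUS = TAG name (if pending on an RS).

c1: issue MUL r0<-Mul1 | r0:Mul1,r1:7,r2:9,r3:9
c2: issue SUB r1<-Add1 | r0:Mul1,r1:Add1,r2:9,r3:9
c3: issue MUL r3<-Mul2 | r0:Mul1,r1:Add1,r2:9,r3:Mul2
c4: CDB Add1=-2; stall | r0:Mul1,r1:-2,r2:9,r3:Mul2
c5: CDB Mul1=63; issue MUL r3<-Mul1 | r0:63,r1:-2,r2:9,r3:Mul1
c6: issue ADD r1<-Add1 | r0:63,r1:Add1,r2:9,r3:Mul1
c7: stall | r0:63,r1:Add1,r2:9,r3:Mul1
c8: CDB Mul2=4; issue MUL r3<-Mul2 | r0:63,r1:Add1,r2:9,r3:Mul2
c9: issue ADD r3<-Add2 | r0:63,r1:Add1,r2:9,r3:Add2
c10: issue SUB r0<-Add3 | r0:Add3,r1:Add1,r2:9,r3:Add2
c11: CDB Add2=126; stall | r0:Add3,r1:Add1,r2:9,r3:126
c12: CDB Mul1=-8; issue MUL r3<-Mul1 | r0:Add3,r1:Add1,r2:9,r3:Mul1
c13: - | r0:Add3,r1:Add1,r2:9,r3:Mul1
c14: CDB Add1=-10 | r0:Add3,r1:-10,r2:9,r3:Mul1
c15: - | r0:Add3,r1:-10,r2:9,r3:Mul1
c16: CDB Add3=-19 | r0:-19,r1:-10,r2:9,r3:Mul1
c17: CDB Mul1=1134 | r0:-19,r1:-10,r2:9,r3:1134

STATUS = VALUE -19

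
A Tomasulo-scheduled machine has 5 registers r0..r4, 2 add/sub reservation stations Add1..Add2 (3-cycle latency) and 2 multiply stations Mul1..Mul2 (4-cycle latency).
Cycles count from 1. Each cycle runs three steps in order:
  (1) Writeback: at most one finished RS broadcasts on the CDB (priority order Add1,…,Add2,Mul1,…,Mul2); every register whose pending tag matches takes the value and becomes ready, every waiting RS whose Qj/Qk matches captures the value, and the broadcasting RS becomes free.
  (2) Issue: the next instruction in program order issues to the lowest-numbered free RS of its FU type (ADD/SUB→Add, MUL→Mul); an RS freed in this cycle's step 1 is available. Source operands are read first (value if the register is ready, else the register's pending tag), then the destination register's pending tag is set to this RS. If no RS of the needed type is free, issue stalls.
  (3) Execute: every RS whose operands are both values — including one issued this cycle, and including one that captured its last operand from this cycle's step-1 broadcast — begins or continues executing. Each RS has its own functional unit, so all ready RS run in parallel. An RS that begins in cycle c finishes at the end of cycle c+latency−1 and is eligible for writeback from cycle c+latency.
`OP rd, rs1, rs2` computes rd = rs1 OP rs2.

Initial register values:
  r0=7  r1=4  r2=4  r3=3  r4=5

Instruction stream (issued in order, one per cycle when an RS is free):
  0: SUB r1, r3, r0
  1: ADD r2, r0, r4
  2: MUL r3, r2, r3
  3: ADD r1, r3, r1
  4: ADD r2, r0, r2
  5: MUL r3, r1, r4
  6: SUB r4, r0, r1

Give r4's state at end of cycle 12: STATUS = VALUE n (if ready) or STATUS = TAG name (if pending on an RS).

STATUS = TAG Add2

  c1: issue SUB r1<-Add1  regs: r0:7,r1:Add1,r2:4,r3:3,r4:5
  c2: issue ADD r2<-Add2  regs: r0:7,r1:Add1,r2:Add2,r3:3,r4:5
  c3: issue MUL r3<-Mul1  regs: r0:7,r1:Add1,r2:Add2,r3:Mul1,r4:5
  c4: CDB Add1=-4; issue ADD r1<-Add1  regs: r0:7,r1:Add1,r2:Add2,r3:Mul1,r4:5
  c5: CDB Add2=12; issue ADD r2<-Add2  regs: r0:7,r1:Add1,r2:Add2,r3:Mul1,r4:5
  c6: issue MUL r3<-Mul2  regs: r0:7,r1:Add1,r2:Add2,r3:Mul2,r4:5
  c7: stall  regs: r0:7,r1:Add1,r2:Add2,r3:Mul2,r4:5
  c8: CDB Add2=19; issue SUB r4<-Add2  regs: r0:7,r1:Add1,r2:19,r3:Mul2,r4:Add2
  c9: CDB Mul1=36  regs: r0:7,r1:Add1,r2:19,r3:Mul2,r4:Add2
  c10: -  regs: r0:7,r1:Add1,r2:19,r3:Mul2,r4:Add2
  c11: -  regs: r0:7,r1:Add1,r2:19,r3:Mul2,r4:Add2
  c12: CDB Add1=32  regs: r0:7,r1:32,r2:19,r3:Mul2,r4:Add2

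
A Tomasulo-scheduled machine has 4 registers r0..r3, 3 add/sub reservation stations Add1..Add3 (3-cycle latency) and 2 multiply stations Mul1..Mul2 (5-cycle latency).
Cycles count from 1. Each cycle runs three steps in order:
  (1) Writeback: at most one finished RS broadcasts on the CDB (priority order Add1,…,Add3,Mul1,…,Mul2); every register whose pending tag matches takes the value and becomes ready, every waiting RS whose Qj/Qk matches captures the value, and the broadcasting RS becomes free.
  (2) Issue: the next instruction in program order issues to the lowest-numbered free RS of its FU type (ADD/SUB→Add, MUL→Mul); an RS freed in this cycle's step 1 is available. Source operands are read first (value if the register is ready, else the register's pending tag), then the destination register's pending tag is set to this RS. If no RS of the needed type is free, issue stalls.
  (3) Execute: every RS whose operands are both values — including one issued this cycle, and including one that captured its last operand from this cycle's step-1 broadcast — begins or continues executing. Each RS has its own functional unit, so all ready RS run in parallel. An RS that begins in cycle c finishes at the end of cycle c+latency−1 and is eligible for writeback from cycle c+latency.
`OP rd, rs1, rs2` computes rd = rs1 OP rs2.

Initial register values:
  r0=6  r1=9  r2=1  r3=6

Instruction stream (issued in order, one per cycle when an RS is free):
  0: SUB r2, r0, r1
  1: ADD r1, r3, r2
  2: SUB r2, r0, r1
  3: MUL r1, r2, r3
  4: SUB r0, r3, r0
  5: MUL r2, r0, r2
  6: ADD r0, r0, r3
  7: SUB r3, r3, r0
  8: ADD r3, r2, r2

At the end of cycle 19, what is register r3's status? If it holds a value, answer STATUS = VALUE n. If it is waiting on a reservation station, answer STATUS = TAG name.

STATUS = VALUE 0

c1: issue SUB r2<-Add1 | r0:6,r1:9,r2:Add1,r3:6
c2: issue ADD r1<-Add2 | r0:6,r1:Add2,r2:Add1,r3:6
c3: issue SUB r2<-Add3 | r0:6,r1:Add2,r2:Add3,r3:6
c4: CDB Add1=-3; issue MUL r1<-Mul1 | r0:6,r1:Mul1,r2:Add3,r3:6
c5: issue SUB r0<-Add1 | r0:Add1,r1:Mul1,r2:Add3,r3:6
c6: issue MUL r2<-Mul2 | r0:Add1,r1:Mul1,r2:Mul2,r3:6
c7: CDB Add2=3; issue ADD r0<-Add2 | r0:Add2,r1:Mul1,r2:Mul2,r3:6
c8: CDB Add1=0; issue SUB r3<-Add1 | r0:Add2,r1:Mul1,r2:Mul2,r3:Add1
c9: stall | r0:Add2,r1:Mul1,r2:Mul2,r3:Add1
c10: CDB Add3=3; issue ADD r3<-Add3 | r0:Add2,r1:Mul1,r2:Mul2,r3:Add3
c11: CDB Add2=6 | r0:6,r1:Mul1,r2:Mul2,r3:Add3
c12: - | r0:6,r1:Mul1,r2:Mul2,r3:Add3
c13: - | r0:6,r1:Mul1,r2:Mul2,r3:Add3
c14: CDB Add1=0 | r0:6,r1:Mul1,r2:Mul2,r3:Add3
c15: CDB Mul1=18 | r0:6,r1:18,r2:Mul2,r3:Add3
c16: CDB Mul2=0 | r0:6,r1:18,r2:0,r3:Add3
c17: - | r0:6,r1:18,r2:0,r3:Add3
c18: - | r0:6,r1:18,r2:0,r3:Add3
c19: CDB Add3=0 | r0:6,r1:18,r2:0,r3:0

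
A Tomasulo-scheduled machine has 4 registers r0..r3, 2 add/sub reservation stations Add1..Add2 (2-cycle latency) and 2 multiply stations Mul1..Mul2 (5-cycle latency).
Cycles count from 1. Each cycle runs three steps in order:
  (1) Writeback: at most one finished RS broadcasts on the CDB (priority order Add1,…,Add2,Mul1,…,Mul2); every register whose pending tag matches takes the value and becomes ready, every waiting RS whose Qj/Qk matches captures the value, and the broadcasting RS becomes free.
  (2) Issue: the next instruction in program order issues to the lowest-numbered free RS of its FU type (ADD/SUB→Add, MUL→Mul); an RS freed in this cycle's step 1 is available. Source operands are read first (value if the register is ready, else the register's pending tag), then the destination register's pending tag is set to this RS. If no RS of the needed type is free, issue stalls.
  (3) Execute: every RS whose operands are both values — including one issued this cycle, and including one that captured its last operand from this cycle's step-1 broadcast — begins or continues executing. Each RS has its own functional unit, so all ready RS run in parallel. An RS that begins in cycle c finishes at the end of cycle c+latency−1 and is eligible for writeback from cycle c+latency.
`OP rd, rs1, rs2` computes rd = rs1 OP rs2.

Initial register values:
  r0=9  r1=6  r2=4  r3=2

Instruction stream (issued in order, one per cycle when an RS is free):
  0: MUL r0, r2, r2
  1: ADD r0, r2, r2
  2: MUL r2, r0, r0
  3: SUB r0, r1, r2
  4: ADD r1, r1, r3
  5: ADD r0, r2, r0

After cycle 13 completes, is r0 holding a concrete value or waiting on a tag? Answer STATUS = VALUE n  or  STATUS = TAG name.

STATUS = VALUE 6

  c1: issue MUL r0<-Mul1  regs: r0:Mul1,r1:6,r2:4,r3:2
  c2: issue ADD r0<-Add1  regs: r0:Add1,r1:6,r2:4,r3:2
  c3: issue MUL r2<-Mul2  regs: r0:Add1,r1:6,r2:Mul2,r3:2
  c4: CDB Add1=8; issue SUB r0<-Add1  regs: r0:Add1,r1:6,r2:Mul2,r3:2
  c5: issue ADD r1<-Add2  regs: r0:Add1,r1:Add2,r2:Mul2,r3:2
  c6: CDB Mul1=16; stall  regs: r0:Add1,r1:Add2,r2:Mul2,r3:2
  c7: CDB Add2=8; issue ADD r0<-Add2  regs: r0:Add2,r1:8,r2:Mul2,r3:2
  c8: -  regs: r0:Add2,r1:8,r2:Mul2,r3:2
  c9: CDB Mul2=64  regs: r0:Add2,r1:8,r2:64,r3:2
  c10: -  regs: r0:Add2,r1:8,r2:64,r3:2
  c11: CDB Add1=-58  regs: r0:Add2,r1:8,r2:64,r3:2
  c12: -  regs: r0:Add2,r1:8,r2:64,r3:2
  c13: CDB Add2=6  regs: r0:6,r1:8,r2:64,r3:2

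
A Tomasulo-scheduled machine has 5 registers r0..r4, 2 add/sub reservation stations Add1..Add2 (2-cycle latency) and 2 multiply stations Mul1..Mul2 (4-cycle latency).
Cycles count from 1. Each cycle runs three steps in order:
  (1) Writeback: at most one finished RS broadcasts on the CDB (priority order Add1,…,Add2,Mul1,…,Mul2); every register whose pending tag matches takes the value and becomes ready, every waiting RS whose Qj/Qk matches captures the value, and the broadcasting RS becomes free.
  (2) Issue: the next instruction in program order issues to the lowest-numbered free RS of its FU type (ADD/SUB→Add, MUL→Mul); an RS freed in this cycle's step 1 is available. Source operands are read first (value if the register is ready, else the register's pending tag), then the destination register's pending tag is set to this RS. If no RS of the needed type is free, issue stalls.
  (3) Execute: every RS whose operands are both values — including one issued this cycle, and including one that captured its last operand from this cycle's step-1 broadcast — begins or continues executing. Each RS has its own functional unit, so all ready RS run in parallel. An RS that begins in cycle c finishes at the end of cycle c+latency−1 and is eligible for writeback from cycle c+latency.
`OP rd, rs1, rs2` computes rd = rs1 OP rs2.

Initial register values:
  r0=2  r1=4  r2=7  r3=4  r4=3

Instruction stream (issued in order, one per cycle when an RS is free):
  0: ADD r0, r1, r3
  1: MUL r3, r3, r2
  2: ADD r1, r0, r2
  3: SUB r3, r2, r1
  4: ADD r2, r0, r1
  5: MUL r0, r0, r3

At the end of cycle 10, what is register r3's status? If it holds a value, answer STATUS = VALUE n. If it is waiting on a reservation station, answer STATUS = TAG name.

STATUS = VALUE -8

  c1: issue ADD r0<-Add1  regs: r0:Add1,r1:4,r2:7,r3:4,r4:3
  c2: issue MUL r3<-Mul1  regs: r0:Add1,r1:4,r2:7,r3:Mul1,r4:3
  c3: CDB Add1=8; issue ADD r1<-Add1  regs: r0:8,r1:Add1,r2:7,r3:Mul1,r4:3
  c4: issue SUB r3<-Add2  regs: r0:8,r1:Add1,r2:7,r3:Add2,r4:3
  c5: CDB Add1=15; issue ADD r2<-Add1  regs: r0:8,r1:15,r2:Add1,r3:Add2,r4:3
  c6: CDB Mul1=28; issue MUL r0<-Mul1  regs: r0:Mul1,r1:15,r2:Add1,r3:Add2,r4:3
  c7: CDB Add1=23  regs: r0:Mul1,r1:15,r2:23,r3:Add2,r4:3
  c8: CDB Add2=-8  regs: r0:Mul1,r1:15,r2:23,r3:-8,r4:3
  c9: -  regs: r0:Mul1,r1:15,r2:23,r3:-8,r4:3
  c10: -  regs: r0:Mul1,r1:15,r2:23,r3:-8,r4:3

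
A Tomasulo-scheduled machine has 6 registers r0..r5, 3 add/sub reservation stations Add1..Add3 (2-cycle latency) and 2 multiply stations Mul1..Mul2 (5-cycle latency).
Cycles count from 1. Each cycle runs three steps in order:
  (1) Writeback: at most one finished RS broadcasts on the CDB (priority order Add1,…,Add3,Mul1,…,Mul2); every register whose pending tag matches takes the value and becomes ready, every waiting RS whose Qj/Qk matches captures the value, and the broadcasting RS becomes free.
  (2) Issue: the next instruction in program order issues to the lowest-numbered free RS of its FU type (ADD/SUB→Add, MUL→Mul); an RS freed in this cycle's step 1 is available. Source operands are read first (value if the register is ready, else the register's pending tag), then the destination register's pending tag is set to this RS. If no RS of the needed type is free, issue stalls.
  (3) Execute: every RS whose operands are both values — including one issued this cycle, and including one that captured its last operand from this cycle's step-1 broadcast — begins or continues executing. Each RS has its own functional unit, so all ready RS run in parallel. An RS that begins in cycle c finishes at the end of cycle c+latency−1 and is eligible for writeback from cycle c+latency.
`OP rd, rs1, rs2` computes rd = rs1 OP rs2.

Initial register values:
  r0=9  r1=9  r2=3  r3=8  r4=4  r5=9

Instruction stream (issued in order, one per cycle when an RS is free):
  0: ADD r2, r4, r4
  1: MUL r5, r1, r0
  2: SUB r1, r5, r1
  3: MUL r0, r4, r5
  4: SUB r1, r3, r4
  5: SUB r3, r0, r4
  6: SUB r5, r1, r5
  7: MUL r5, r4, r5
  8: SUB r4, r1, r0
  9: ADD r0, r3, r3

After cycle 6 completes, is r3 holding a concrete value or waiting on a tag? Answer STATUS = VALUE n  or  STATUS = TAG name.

STATUS = TAG Add3

cycle 1: issue ADD r2<-Add1 // r0:9,r1:9,r2:Add1,r3:8,r4:4,r5:9
cycle 2: issue MUL r5<-Mul1 // r0:9,r1:9,r2:Add1,r3:8,r4:4,r5:Mul1
cycle 3: CDB Add1=8; issue SUB r1<-Add1 // r0:9,r1:Add1,r2:8,r3:8,r4:4,r5:Mul1
cycle 4: issue MUL r0<-Mul2 // r0:Mul2,r1:Add1,r2:8,r3:8,r4:4,r5:Mul1
cycle 5: issue SUB r1<-Add2 // r0:Mul2,r1:Add2,r2:8,r3:8,r4:4,r5:Mul1
cycle 6: issue SUB r3<-Add3 // r0:Mul2,r1:Add2,r2:8,r3:Add3,r4:4,r5:Mul1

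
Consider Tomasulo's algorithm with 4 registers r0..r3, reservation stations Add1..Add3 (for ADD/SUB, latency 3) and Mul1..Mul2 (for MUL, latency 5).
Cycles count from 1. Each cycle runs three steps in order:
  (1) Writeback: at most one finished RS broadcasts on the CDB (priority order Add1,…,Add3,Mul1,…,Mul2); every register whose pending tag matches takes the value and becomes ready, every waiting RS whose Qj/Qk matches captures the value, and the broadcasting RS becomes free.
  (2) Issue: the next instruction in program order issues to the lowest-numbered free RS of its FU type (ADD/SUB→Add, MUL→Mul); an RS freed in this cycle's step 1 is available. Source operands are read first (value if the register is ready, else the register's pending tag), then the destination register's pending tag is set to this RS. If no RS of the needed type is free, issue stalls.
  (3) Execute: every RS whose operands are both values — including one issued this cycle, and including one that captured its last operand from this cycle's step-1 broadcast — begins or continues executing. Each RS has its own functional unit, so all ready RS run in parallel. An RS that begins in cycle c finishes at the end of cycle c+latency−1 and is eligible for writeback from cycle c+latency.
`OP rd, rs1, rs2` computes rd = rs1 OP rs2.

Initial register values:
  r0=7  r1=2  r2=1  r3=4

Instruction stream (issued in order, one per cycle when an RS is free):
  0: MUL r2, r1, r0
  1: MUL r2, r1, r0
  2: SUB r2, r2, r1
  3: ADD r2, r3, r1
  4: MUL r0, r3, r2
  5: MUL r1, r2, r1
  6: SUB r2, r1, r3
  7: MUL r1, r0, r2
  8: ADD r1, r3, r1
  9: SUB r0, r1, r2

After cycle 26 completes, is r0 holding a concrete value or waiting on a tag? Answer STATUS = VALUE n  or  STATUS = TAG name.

STATUS = TAG Add3

cycle 1: issue MUL r2<-Mul1 // r0:7,r1:2,r2:Mul1,r3:4
cycle 2: issue MUL r2<-Mul2 // r0:7,r1:2,r2:Mul2,r3:4
cycle 3: issue SUB r2<-Add1 // r0:7,r1:2,r2:Add1,r3:4
cycle 4: issue ADD r2<-Add2 // r0:7,r1:2,r2:Add2,r3:4
cycle 5: stall // r0:7,r1:2,r2:Add2,r3:4
cycle 6: CDB Mul1=14; issue MUL r0<-Mul1 // r0:Mul1,r1:2,r2:Add2,r3:4
cycle 7: CDB Add2=6; stall // r0:Mul1,r1:2,r2:6,r3:4
cycle 8: CDB Mul2=14; issue MUL r1<-Mul2 // r0:Mul1,r1:Mul2,r2:6,r3:4
cycle 9: issue SUB r2<-Add2 // r0:Mul1,r1:Mul2,r2:Add2,r3:4
cycle 10: stall // r0:Mul1,r1:Mul2,r2:Add2,r3:4
cycle 11: CDB Add1=12; stall // r0:Mul1,r1:Mul2,r2:Add2,r3:4
cycle 12: CDB Mul1=24; issue MUL r1<-Mul1 // r0:24,r1:Mul1,r2:Add2,r3:4
cycle 13: CDB Mul2=12; issue ADD r1<-Add1 // r0:24,r1:Add1,r2:Add2,r3:4
cycle 14: issue SUB r0<-Add3 // r0:Add3,r1:Add1,r2:Add2,r3:4
cycle 15: - // r0:Add3,r1:Add1,r2:Add2,r3:4
cycle 16: CDB Add2=8 // r0:Add3,r1:Add1,r2:8,r3:4
cycle 17: - // r0:Add3,r1:Add1,r2:8,r3:4
cycle 18: - // r0:Add3,r1:Add1,r2:8,r3:4
cycle 19: - // r0:Add3,r1:Add1,r2:8,r3:4
cycle 20: - // r0:Add3,r1:Add1,r2:8,r3:4
cycle 21: CDB Mul1=192 // r0:Add3,r1:Add1,r2:8,r3:4
cycle 22: - // r0:Add3,r1:Add1,r2:8,r3:4
cycle 23: - // r0:Add3,r1:Add1,r2:8,r3:4
cycle 24: CDB Add1=196 // r0:Add3,r1:196,r2:8,r3:4
cycle 25: - // r0:Add3,r1:196,r2:8,r3:4
cycle 26: - // r0:Add3,r1:196,r2:8,r3:4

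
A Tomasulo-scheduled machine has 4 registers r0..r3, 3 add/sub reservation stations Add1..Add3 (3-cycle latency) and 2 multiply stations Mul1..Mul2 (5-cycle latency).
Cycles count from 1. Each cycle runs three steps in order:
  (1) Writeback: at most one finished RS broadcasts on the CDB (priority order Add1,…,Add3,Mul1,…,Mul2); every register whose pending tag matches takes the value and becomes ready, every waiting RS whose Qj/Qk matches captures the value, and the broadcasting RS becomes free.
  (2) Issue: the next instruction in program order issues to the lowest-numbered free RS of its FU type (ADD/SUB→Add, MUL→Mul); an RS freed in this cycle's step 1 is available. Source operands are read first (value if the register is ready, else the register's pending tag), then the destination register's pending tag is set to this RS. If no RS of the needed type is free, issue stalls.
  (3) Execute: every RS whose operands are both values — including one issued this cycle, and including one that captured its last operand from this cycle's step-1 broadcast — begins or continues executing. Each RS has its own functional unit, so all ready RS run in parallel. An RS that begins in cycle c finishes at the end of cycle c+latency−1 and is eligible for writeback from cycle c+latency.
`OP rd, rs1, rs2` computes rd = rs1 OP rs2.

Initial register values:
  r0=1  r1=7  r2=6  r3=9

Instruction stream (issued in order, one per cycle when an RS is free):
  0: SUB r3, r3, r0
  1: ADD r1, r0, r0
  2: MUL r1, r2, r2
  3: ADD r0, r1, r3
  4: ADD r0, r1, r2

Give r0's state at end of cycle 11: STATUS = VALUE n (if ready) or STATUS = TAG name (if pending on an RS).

STATUS = TAG Add2

cycle 1: issue SUB r3<-Add1 // r0:1,r1:7,r2:6,r3:Add1
cycle 2: issue ADD r1<-Add2 // r0:1,r1:Add2,r2:6,r3:Add1
cycle 3: issue MUL r1<-Mul1 // r0:1,r1:Mul1,r2:6,r3:Add1
cycle 4: CDB Add1=8; issue ADD r0<-Add1 // r0:Add1,r1:Mul1,r2:6,r3:8
cycle 5: CDB Add2=2; issue ADD r0<-Add2 // r0:Add2,r1:Mul1,r2:6,r3:8
cycle 6: - // r0:Add2,r1:Mul1,r2:6,r3:8
cycle 7: - // r0:Add2,r1:Mul1,r2:6,r3:8
cycle 8: CDB Mul1=36 // r0:Add2,r1:36,r2:6,r3:8
cycle 9: - // r0:Add2,r1:36,r2:6,r3:8
cycle 10: - // r0:Add2,r1:36,r2:6,r3:8
cycle 11: CDB Add1=44 // r0:Add2,r1:36,r2:6,r3:8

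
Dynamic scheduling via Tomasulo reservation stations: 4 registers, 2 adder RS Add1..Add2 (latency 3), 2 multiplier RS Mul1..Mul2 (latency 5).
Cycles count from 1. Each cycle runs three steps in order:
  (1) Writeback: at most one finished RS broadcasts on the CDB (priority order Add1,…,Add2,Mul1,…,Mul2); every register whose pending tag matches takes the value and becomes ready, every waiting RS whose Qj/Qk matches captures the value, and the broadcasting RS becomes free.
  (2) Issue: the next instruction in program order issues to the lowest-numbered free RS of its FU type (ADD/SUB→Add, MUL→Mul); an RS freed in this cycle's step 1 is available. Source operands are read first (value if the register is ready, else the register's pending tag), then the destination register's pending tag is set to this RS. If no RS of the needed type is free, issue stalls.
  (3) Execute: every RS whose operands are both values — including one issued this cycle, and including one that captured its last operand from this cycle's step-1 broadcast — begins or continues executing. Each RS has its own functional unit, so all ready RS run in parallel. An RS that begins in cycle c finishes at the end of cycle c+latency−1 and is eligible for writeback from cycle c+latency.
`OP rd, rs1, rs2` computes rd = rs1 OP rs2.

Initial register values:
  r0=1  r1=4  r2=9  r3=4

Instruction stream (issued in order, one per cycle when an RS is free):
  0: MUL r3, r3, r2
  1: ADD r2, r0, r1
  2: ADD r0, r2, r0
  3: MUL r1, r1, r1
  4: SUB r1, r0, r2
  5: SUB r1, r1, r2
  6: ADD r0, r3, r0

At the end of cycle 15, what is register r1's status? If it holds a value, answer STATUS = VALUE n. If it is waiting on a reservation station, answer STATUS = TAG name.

STATUS = VALUE -4

cycle 1: issue MUL r3<-Mul1 // r0:1,r1:4,r2:9,r3:Mul1
cycle 2: issue ADD r2<-Add1 // r0:1,r1:4,r2:Add1,r3:Mul1
cycle 3: issue ADD r0<-Add2 // r0:Add2,r1:4,r2:Add1,r3:Mul1
cycle 4: issue MUL r1<-Mul2 // r0:Add2,r1:Mul2,r2:Add1,r3:Mul1
cycle 5: CDB Add1=5; issue SUB r1<-Add1 // r0:Add2,r1:Add1,r2:5,r3:Mul1
cycle 6: CDB Mul1=36; stall // r0:Add2,r1:Add1,r2:5,r3:36
cycle 7: stall // r0:Add2,r1:Add1,r2:5,r3:36
cycle 8: CDB Add2=6; issue SUB r1<-Add2 // r0:6,r1:Add2,r2:5,r3:36
cycle 9: CDB Mul2=16; stall // r0:6,r1:Add2,r2:5,r3:36
cycle 10: stall // r0:6,r1:Add2,r2:5,r3:36
cycle 11: CDB Add1=1; issue ADD r0<-Add1 // r0:Add1,r1:Add2,r2:5,r3:36
cycle 12: - // r0:Add1,r1:Add2,r2:5,r3:36
cycle 13: - // r0:Add1,r1:Add2,r2:5,r3:36
cycle 14: CDB Add1=42 // r0:42,r1:Add2,r2:5,r3:36
cycle 15: CDB Add2=-4 // r0:42,r1:-4,r2:5,r3:36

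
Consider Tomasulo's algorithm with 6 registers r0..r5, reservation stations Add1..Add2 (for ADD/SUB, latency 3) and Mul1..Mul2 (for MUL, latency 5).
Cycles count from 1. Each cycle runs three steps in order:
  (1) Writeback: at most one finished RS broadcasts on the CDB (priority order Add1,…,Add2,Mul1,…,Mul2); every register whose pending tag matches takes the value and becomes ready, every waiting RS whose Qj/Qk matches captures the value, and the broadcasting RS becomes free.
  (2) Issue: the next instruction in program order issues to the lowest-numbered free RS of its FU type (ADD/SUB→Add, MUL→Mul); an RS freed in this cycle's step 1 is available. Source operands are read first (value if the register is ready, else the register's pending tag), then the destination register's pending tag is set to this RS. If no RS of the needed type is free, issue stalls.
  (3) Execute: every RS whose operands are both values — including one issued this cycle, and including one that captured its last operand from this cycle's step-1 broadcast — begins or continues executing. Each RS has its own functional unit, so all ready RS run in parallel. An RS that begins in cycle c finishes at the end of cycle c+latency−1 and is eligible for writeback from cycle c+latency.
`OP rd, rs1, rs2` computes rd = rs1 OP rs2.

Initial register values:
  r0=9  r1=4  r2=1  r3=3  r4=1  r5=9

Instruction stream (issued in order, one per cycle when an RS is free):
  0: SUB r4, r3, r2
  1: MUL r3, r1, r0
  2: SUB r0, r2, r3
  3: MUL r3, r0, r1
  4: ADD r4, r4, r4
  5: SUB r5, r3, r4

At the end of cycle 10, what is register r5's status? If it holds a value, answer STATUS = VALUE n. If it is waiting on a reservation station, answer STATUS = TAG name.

STATUS = TAG Add1

  c1: issue SUB r4<-Add1  regs: r0:9,r1:4,r2:1,r3:3,r4:Add1,r5:9
  c2: issue MUL r3<-Mul1  regs: r0:9,r1:4,r2:1,r3:Mul1,r4:Add1,r5:9
  c3: issue SUB r0<-Add2  regs: r0:Add2,r1:4,r2:1,r3:Mul1,r4:Add1,r5:9
  c4: CDB Add1=2; issue MUL r3<-Mul2  regs: r0:Add2,r1:4,r2:1,r3:Mul2,r4:2,r5:9
  c5: issue ADD r4<-Add1  regs: r0:Add2,r1:4,r2:1,r3:Mul2,r4:Add1,r5:9
  c6: stall  regs: r0:Add2,r1:4,r2:1,r3:Mul2,r4:Add1,r5:9
  c7: CDB Mul1=36; stall  regs: r0:Add2,r1:4,r2:1,r3:Mul2,r4:Add1,r5:9
  c8: CDB Add1=4; issue SUB r5<-Add1  regs: r0:Add2,r1:4,r2:1,r3:Mul2,r4:4,r5:Add1
  c9: -  regs: r0:Add2,r1:4,r2:1,r3:Mul2,r4:4,r5:Add1
  c10: CDB Add2=-35  regs: r0:-35,r1:4,r2:1,r3:Mul2,r4:4,r5:Add1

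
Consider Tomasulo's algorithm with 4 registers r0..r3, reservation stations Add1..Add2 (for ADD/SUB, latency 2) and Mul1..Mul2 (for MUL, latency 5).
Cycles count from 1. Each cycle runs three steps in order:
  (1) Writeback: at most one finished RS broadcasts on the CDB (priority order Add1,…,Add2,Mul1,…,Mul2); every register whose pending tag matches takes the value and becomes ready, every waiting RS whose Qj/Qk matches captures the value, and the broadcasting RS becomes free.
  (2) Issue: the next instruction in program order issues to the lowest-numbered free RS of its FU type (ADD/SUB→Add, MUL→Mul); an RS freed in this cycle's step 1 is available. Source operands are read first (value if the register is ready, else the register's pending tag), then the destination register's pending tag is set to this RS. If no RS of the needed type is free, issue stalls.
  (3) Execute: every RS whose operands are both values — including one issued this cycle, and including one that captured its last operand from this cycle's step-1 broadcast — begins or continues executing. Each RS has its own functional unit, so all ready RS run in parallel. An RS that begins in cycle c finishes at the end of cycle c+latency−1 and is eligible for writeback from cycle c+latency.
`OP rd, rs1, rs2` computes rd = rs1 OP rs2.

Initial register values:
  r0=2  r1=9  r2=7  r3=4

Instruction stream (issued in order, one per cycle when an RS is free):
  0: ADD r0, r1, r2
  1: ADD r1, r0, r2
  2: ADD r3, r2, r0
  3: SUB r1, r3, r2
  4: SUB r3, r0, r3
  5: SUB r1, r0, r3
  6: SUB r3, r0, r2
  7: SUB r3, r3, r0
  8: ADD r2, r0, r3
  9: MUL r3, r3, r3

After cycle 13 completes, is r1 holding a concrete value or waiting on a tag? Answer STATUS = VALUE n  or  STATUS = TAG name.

cycle 1: issue ADD r0<-Add1 // r0:Add1,r1:9,r2:7,r3:4
cycle 2: issue ADD r1<-Add2 // r0:Add1,r1:Add2,r2:7,r3:4
cycle 3: CDB Add1=16; issue ADD r3<-Add1 // r0:16,r1:Add2,r2:7,r3:Add1
cycle 4: stall // r0:16,r1:Add2,r2:7,r3:Add1
cycle 5: CDB Add1=23; issue SUB r1<-Add1 // r0:16,r1:Add1,r2:7,r3:23
cycle 6: CDB Add2=23; issue SUB r3<-Add2 // r0:16,r1:Add1,r2:7,r3:Add2
cycle 7: CDB Add1=16; issue SUB r1<-Add1 // r0:16,r1:Add1,r2:7,r3:Add2
cycle 8: CDB Add2=-7; issue SUB r3<-Add2 // r0:16,r1:Add1,r2:7,r3:Add2
cycle 9: stall // r0:16,r1:Add1,r2:7,r3:Add2
cycle 10: CDB Add1=23; issue SUB r3<-Add1 // r0:16,r1:23,r2:7,r3:Add1
cycle 11: CDB Add2=9; issue ADD r2<-Add2 // r0:16,r1:23,r2:Add2,r3:Add1
cycle 12: issue MUL r3<-Mul1 // r0:16,r1:23,r2:Add2,r3:Mul1
cycle 13: CDB Add1=-7 // r0:16,r1:23,r2:Add2,r3:Mul1

STATUS = VALUE 23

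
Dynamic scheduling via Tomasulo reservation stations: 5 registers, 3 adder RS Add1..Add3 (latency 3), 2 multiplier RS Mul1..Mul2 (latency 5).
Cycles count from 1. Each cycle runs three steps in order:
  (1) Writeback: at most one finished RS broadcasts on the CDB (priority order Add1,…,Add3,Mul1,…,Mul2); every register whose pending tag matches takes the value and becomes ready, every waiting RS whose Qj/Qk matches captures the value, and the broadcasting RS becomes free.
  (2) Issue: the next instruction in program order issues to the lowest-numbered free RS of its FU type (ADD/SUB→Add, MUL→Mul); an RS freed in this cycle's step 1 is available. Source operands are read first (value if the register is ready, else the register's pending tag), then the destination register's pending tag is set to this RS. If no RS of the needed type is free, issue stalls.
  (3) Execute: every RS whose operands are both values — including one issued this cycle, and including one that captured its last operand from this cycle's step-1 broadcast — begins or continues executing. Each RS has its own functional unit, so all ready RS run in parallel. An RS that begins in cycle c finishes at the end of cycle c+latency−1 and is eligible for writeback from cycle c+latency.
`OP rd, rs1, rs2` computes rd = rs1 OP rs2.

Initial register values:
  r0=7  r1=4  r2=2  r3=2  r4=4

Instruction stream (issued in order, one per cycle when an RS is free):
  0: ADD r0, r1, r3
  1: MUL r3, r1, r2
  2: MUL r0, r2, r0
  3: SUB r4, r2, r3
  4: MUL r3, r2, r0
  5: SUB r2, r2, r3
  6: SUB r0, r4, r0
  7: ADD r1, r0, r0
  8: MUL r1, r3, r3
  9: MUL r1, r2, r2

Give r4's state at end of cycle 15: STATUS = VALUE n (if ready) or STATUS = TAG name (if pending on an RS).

  c1: issue ADD r0<-Add1  regs: r0:Add1,r1:4,r2:2,r3:2,r4:4
  c2: issue MUL r3<-Mul1  regs: r0:Add1,r1:4,r2:2,r3:Mul1,r4:4
  c3: issue MUL r0<-Mul2  regs: r0:Mul2,r1:4,r2:2,r3:Mul1,r4:4
  c4: CDB Add1=6; issue SUB r4<-Add1  regs: r0:Mul2,r1:4,r2:2,r3:Mul1,r4:Add1
  c5: stall  regs: r0:Mul2,r1:4,r2:2,r3:Mul1,r4:Add1
  c6: stall  regs: r0:Mul2,r1:4,r2:2,r3:Mul1,r4:Add1
  c7: CDB Mul1=8; issue MUL r3<-Mul1  regs: r0:Mul2,r1:4,r2:2,r3:Mul1,r4:Add1
  c8: issue SUB r2<-Add2  regs: r0:Mul2,r1:4,r2:Add2,r3:Mul1,r4:Add1
  c9: CDB Mul2=12; issue SUB r0<-Add3  regs: r0:Add3,r1:4,r2:Add2,r3:Mul1,r4:Add1
  c10: CDB Add1=-6; issue ADD r1<-Add1  regs: r0:Add3,r1:Add1,r2:Add2,r3:Mul1,r4:-6
  c11: issue MUL r1<-Mul2  regs: r0:Add3,r1:Mul2,r2:Add2,r3:Mul1,r4:-6
  c12: stall  regs: r0:Add3,r1:Mul2,r2:Add2,r3:Mul1,r4:-6
  c13: CDB Add3=-18; stall  regs: r0:-18,r1:Mul2,r2:Add2,r3:Mul1,r4:-6
  c14: CDB Mul1=24; issue MUL r1<-Mul1  regs: r0:-18,r1:Mul1,r2:Add2,r3:24,r4:-6
  c15: -  regs: r0:-18,r1:Mul1,r2:Add2,r3:24,r4:-6

STATUS = VALUE -6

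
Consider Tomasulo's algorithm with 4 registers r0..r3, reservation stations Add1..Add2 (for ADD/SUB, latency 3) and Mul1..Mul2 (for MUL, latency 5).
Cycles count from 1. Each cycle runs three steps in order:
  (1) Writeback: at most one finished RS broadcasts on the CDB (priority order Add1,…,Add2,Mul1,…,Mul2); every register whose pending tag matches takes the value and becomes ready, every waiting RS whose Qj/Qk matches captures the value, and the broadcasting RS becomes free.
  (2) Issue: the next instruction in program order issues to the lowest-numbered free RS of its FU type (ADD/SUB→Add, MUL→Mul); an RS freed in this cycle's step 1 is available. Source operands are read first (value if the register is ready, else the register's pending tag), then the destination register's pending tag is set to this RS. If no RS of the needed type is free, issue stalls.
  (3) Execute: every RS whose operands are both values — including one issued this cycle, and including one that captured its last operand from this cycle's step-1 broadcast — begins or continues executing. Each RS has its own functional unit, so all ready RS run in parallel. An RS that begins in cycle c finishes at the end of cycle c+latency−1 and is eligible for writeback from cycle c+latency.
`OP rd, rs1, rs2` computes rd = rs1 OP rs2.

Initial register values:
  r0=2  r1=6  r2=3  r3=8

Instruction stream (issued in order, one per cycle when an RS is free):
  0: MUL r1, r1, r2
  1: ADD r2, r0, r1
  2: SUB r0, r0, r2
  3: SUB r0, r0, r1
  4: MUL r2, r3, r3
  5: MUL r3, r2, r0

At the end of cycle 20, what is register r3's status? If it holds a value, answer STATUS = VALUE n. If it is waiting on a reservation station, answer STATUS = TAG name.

c1: issue MUL r1<-Mul1 | r0:2,r1:Mul1,r2:3,r3:8
c2: issue ADD r2<-Add1 | r0:2,r1:Mul1,r2:Add1,r3:8
c3: issue SUB r0<-Add2 | r0:Add2,r1:Mul1,r2:Add1,r3:8
c4: stall | r0:Add2,r1:Mul1,r2:Add1,r3:8
c5: stall | r0:Add2,r1:Mul1,r2:Add1,r3:8
c6: CDB Mul1=18; stall | r0:Add2,r1:18,r2:Add1,r3:8
c7: stall | r0:Add2,r1:18,r2:Add1,r3:8
c8: stall | r0:Add2,r1:18,r2:Add1,r3:8
c9: CDB Add1=20; issue SUB r0<-Add1 | r0:Add1,r1:18,r2:20,r3:8
c10: issue MUL r2<-Mul1 | r0:Add1,r1:18,r2:Mul1,r3:8
c11: issue MUL r3<-Mul2 | r0:Add1,r1:18,r2:Mul1,r3:Mul2
c12: CDB Add2=-18 | r0:Add1,r1:18,r2:Mul1,r3:Mul2
c13: - | r0:Add1,r1:18,r2:Mul1,r3:Mul2
c14: - | r0:Add1,r1:18,r2:Mul1,r3:Mul2
c15: CDB Add1=-36 | r0:-36,r1:18,r2:Mul1,r3:Mul2
c16: CDB Mul1=64 | r0:-36,r1:18,r2:64,r3:Mul2
c17: - | r0:-36,r1:18,r2:64,r3:Mul2
c18: - | r0:-36,r1:18,r2:64,r3:Mul2
c19: - | r0:-36,r1:18,r2:64,r3:Mul2
c20: - | r0:-36,r1:18,r2:64,r3:Mul2

STATUS = TAG Mul2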